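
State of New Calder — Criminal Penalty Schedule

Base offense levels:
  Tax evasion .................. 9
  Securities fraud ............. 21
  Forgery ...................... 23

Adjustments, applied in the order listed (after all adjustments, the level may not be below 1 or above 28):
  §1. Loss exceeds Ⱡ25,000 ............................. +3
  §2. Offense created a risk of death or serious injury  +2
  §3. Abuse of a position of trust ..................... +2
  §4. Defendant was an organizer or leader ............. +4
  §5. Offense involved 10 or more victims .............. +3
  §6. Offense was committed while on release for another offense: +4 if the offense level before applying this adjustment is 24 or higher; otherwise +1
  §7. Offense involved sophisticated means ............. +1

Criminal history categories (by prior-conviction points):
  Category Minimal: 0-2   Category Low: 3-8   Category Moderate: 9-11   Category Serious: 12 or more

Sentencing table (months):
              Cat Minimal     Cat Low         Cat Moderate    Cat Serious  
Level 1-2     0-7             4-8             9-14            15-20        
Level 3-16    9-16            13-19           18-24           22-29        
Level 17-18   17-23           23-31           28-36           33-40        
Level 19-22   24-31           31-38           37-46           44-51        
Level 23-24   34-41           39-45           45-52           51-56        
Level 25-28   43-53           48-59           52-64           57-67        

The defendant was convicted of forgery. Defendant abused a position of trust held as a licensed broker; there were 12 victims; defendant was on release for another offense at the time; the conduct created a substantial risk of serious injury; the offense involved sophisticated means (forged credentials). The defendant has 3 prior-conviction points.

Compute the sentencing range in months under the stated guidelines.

Base offense level for forgery: 23.
§1 does not apply.
§2 applies: 23 + 2 = 25.
§3 applies: 25 + 2 = 27.
§5 applies: 27 + 3 = 30.
§6 applies (level before this adjustment is 30 ≥ 24, so +4): 30 + 4 = 34.
§7 applies: 34 + 1 = 35.
Level 35 exceeds the maximum of 28; capped at 28.
Final offense level: 28.
Criminal history: 3 prior points → Category Low (3-8).
Level 28 falls in the 25-28 band.
Grid: Level 25-28 × Category Low = 48-59 months.

48-59 months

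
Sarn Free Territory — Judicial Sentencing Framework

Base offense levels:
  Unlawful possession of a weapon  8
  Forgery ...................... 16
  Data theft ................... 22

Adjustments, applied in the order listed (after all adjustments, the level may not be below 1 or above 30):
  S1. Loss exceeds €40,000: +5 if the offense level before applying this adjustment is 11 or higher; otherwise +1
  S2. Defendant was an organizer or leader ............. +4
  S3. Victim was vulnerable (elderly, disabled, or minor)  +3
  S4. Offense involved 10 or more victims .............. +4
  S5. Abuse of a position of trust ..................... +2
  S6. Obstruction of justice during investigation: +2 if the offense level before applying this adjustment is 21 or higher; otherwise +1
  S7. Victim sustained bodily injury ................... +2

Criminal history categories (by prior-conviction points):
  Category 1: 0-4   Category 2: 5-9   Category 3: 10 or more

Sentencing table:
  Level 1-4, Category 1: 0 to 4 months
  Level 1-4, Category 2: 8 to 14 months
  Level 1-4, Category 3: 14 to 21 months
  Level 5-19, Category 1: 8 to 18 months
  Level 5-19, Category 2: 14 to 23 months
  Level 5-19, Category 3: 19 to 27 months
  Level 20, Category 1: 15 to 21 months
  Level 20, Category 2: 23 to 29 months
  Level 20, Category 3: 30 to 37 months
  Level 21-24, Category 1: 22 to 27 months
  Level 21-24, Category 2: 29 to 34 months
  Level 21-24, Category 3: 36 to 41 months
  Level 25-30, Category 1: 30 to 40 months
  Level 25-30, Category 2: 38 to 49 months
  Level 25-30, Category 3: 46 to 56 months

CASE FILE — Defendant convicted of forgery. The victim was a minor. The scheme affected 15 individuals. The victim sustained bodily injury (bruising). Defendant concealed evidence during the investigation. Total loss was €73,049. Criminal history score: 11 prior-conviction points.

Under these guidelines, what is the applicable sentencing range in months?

Base offense level for forgery: 16.
S1 applies (level before this adjustment is 16 ≥ 11, so +5): 16 + 5 = 21.
S3 applies: 21 + 3 = 24.
S4 applies: 24 + 4 = 28.
S5 does not apply.
S6 applies (level before this adjustment is 28 ≥ 21, so +2): 28 + 2 = 30.
S7 applies: 30 + 2 = 32.
Level 32 exceeds the maximum of 30; capped at 30.
Final offense level: 30.
Criminal history: 11 prior points → Category 3 (10+).
Level 30 falls in the 25-30 band.
Grid: Level 25-30 × Category 3 = 46-56 months.

46-56 months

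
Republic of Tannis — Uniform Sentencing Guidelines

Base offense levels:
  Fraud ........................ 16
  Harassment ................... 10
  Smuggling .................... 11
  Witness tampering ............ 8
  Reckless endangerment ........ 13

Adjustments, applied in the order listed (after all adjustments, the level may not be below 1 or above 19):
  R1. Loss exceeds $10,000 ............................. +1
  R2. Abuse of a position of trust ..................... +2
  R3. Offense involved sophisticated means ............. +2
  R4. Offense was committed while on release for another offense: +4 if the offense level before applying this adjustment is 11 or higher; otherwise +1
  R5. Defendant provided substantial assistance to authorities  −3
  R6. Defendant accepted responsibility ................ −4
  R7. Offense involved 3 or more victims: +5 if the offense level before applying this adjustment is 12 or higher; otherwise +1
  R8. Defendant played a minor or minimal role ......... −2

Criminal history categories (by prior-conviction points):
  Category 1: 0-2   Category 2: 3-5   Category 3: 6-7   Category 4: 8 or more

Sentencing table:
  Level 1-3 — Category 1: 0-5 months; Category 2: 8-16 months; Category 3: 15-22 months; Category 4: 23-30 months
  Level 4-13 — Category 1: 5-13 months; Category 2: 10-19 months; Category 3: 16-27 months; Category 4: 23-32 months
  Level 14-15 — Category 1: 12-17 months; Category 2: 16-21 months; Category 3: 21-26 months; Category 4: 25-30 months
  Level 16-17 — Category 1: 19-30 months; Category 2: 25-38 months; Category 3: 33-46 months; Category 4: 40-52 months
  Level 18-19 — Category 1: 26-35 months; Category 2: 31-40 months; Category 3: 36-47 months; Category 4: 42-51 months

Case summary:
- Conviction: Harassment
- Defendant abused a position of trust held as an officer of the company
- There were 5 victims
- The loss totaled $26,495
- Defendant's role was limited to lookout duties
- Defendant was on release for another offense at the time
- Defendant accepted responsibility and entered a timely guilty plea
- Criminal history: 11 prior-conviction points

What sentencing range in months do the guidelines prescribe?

Base offense level for harassment: 10.
R1 applies: 10 + 1 = 11.
R2 applies: 11 + 2 = 13.
R4 applies (level before this adjustment is 13 ≥ 11, so +4): 13 + 4 = 17.
R5 does not apply.
R6 applies: 17 − 4 = 13.
R7 applies (level before this adjustment is 13 ≥ 12, so +5): 13 + 5 = 18.
R8 applies: 18 − 2 = 16.
Final offense level: 16.
Criminal history: 11 prior points → Category 4 (8+).
Level 16 falls in the 16-17 band.
Grid: Level 16-17 × Category 4 = 40-52 months.

40-52 months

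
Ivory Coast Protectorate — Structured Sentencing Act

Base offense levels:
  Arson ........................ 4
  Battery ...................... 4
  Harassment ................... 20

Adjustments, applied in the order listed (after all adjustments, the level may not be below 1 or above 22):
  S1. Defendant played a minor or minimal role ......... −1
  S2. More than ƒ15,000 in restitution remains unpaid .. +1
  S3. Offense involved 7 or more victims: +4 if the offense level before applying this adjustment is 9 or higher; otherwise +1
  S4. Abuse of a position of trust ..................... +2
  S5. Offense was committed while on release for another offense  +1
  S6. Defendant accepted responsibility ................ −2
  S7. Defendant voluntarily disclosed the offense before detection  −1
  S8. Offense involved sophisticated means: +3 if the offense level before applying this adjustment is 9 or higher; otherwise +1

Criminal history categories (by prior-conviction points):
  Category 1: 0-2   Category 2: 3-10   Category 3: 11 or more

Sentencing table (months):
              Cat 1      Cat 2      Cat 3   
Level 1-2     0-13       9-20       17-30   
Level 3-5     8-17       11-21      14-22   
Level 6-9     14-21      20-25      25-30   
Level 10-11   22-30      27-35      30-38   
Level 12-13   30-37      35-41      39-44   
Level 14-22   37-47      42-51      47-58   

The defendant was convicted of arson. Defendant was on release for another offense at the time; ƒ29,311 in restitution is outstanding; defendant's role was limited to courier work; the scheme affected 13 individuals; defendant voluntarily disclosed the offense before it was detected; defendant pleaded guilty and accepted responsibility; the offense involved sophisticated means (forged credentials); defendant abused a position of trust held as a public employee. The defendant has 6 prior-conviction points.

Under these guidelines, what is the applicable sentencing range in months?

Base offense level for arson: 4.
S1 applies: 4 − 1 = 3.
S2 applies: 3 + 1 = 4.
S3 applies (level before this adjustment is 4 < 9, so +1): 4 + 1 = 5.
S4 applies: 5 + 2 = 7.
S5 applies: 7 + 1 = 8.
S6 applies: 8 − 2 = 6.
S7 applies: 6 − 1 = 5.
S8 applies (level before this adjustment is 5 < 9, so +1): 5 + 1 = 6.
Final offense level: 6.
Criminal history: 6 prior points → Category 2 (3-10).
Level 6 falls in the 6-9 band.
Grid: Level 6-9 × Category 2 = 20-25 months.

20-25 months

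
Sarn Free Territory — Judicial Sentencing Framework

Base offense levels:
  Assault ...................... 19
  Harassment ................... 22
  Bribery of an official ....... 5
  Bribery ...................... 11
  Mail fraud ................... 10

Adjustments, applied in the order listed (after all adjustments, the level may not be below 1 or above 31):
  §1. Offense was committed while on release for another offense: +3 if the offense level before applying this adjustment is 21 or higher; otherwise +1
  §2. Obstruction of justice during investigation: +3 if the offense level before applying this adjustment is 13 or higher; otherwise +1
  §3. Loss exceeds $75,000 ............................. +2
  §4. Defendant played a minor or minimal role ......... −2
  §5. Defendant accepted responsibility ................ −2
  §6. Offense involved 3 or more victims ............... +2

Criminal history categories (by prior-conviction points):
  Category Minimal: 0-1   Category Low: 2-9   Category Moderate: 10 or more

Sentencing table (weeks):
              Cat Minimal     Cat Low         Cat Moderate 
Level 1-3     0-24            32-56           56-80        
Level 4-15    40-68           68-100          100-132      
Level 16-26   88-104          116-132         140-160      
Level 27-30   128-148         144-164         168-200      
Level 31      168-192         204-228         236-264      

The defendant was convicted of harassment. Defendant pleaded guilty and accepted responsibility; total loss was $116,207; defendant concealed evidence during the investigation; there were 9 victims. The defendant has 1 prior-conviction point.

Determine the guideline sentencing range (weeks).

128-148 weeks

Base offense level for harassment: 22.
§2 applies (level before this adjustment is 22 ≥ 13, so +3): 22 + 3 = 25.
§3 applies: 25 + 2 = 27.
§5 applies: 27 − 2 = 25.
§6 applies: 25 + 2 = 27.
Final offense level: 27.
Criminal history: 1 prior point → Category Minimal (0-1).
Level 27 falls in the 27-30 band.
Grid: Level 27-30 × Category Minimal = 128-148 weeks.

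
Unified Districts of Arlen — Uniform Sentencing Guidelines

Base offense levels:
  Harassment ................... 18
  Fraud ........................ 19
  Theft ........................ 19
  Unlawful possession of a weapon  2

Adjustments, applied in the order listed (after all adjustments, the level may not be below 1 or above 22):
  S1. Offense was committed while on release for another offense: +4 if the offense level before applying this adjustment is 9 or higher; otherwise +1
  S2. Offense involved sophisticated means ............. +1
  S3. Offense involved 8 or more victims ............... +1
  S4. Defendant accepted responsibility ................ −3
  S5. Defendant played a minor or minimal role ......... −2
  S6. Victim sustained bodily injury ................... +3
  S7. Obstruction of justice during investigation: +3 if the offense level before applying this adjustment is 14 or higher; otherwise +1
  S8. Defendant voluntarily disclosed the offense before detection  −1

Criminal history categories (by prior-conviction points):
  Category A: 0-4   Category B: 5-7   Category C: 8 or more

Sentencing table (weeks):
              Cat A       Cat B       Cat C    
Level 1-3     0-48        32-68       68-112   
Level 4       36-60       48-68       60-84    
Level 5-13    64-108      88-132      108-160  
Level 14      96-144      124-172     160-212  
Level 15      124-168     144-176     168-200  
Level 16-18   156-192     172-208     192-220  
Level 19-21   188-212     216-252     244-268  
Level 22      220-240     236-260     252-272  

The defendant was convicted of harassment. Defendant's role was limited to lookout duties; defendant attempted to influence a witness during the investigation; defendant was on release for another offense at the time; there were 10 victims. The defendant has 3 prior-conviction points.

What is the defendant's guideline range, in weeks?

220-240 weeks

Base offense level for harassment: 18.
S1 applies (level before this adjustment is 18 ≥ 9, so +4): 18 + 4 = 22.
S2 does not apply.
S3 applies: 22 + 1 = 23.
S4 does not apply.
S5 applies: 23 − 2 = 21.
S7 applies (level before this adjustment is 21 ≥ 14, so +3): 21 + 3 = 24.
Level 24 exceeds the maximum of 22; capped at 22.
Final offense level: 22.
Criminal history: 3 prior points → Category A (0-4).
Level 22 falls in the 22 band.
Grid: Level 22 × Category A = 220-240 weeks.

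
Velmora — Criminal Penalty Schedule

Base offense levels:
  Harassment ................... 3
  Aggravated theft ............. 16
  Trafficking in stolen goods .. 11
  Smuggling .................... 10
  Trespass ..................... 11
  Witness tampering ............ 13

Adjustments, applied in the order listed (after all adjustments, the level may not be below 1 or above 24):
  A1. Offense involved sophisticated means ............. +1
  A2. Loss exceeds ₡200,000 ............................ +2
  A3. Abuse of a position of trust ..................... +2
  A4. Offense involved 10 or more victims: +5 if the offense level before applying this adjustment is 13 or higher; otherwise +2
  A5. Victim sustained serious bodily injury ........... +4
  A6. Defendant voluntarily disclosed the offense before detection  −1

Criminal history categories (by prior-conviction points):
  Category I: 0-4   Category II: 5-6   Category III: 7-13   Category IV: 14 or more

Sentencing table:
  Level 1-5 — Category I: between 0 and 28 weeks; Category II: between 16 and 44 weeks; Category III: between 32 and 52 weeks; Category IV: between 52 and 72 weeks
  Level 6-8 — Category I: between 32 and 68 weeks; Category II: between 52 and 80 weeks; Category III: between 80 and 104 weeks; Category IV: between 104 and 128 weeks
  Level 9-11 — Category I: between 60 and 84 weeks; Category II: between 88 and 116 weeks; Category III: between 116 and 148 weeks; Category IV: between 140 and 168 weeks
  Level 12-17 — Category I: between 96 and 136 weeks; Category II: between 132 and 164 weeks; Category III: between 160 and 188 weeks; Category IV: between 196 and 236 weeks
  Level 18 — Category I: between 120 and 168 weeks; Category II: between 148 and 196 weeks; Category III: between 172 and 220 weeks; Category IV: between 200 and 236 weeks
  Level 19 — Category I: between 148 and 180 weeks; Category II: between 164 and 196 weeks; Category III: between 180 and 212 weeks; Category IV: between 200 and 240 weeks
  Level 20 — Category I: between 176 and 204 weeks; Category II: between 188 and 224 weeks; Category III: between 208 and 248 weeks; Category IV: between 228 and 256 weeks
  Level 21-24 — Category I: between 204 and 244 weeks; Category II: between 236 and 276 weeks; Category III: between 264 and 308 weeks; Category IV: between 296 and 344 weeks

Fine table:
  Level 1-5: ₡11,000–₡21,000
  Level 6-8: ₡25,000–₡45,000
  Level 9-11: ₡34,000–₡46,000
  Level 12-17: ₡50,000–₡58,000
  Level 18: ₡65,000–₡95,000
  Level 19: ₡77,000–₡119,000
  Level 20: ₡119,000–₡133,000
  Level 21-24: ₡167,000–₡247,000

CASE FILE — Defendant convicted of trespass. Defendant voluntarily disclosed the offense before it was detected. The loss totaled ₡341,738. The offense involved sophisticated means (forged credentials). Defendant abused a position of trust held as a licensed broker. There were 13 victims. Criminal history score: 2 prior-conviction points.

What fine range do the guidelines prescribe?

₡119,000–₡133,000

Base offense level for trespass: 11.
A1 applies: 11 + 1 = 12.
A2 applies: 12 + 2 = 14.
A3 applies: 14 + 2 = 16.
A4 applies (level before this adjustment is 16 ≥ 13, so +5): 16 + 5 = 21.
A5 does not apply.
A6 applies: 21 − 1 = 20.
Final offense level: 20.
Level 20 falls in the 20 band.
Fine table: Level 20 → ₡119,000–₡133,000.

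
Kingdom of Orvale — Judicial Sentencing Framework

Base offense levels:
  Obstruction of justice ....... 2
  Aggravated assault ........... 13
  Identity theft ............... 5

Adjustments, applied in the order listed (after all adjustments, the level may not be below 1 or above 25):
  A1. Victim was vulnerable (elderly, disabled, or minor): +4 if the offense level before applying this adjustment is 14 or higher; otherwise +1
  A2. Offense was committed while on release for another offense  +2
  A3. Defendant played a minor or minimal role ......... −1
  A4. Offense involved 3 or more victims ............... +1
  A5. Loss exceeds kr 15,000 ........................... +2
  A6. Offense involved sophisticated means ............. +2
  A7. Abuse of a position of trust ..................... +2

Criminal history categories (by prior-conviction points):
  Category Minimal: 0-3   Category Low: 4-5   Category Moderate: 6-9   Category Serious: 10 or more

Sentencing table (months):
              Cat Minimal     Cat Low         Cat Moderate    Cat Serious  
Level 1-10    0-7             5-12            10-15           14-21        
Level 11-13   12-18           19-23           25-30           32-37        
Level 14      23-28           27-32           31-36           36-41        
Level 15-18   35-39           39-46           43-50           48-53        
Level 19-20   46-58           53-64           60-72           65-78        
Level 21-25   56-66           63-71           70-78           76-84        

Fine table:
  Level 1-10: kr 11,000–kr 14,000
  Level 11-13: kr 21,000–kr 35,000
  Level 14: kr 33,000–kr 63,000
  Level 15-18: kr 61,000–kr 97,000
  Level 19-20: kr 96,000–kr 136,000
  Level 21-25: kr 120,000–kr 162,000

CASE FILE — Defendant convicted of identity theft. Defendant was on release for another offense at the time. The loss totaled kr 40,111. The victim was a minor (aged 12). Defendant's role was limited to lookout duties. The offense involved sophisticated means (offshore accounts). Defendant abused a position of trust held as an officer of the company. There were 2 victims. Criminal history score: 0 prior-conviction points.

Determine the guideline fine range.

kr 21,000–kr 35,000

Base offense level for identity theft: 5.
A1 applies (level before this adjustment is 5 < 14, so +1): 5 + 1 = 6.
A2 applies: 6 + 2 = 8.
A3 applies: 8 − 1 = 7.
A5 applies: 7 + 2 = 9.
A6 applies: 9 + 2 = 11.
A7 applies: 11 + 2 = 13.
Final offense level: 13.
Level 13 falls in the 11-13 band.
Fine table: Level 11-13 → kr 21,000–kr 35,000.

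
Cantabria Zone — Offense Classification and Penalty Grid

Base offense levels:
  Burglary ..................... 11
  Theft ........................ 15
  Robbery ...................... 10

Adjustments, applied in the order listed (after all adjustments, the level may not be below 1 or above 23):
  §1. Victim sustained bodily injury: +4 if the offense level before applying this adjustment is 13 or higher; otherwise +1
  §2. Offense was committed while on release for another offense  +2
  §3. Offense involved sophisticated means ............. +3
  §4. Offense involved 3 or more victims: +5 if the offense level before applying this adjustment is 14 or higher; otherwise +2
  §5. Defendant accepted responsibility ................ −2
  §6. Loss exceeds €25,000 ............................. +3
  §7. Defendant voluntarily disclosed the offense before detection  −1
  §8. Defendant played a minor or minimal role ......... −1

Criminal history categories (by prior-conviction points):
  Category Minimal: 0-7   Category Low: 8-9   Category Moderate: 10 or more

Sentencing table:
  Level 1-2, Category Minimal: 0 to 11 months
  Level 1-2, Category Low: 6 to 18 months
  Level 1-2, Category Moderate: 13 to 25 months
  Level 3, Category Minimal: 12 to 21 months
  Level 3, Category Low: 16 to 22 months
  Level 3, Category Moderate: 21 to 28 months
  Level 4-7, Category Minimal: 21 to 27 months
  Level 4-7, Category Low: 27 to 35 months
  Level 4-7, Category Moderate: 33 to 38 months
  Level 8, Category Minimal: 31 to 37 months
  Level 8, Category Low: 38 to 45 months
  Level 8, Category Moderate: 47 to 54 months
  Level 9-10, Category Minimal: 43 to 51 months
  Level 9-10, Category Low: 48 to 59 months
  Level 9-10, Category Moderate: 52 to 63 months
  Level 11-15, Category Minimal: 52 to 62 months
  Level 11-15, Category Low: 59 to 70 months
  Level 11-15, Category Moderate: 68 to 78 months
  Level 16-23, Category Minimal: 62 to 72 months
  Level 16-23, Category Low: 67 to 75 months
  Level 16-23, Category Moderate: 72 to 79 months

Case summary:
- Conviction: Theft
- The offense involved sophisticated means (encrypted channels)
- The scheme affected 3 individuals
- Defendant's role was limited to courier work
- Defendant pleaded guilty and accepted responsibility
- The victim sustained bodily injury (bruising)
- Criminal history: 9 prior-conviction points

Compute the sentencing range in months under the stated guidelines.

Base offense level for theft: 15.
§1 applies (level before this adjustment is 15 ≥ 13, so +4): 15 + 4 = 19.
§2 does not apply.
§3 applies: 19 + 3 = 22.
§4 applies (level before this adjustment is 22 ≥ 14, so +5): 22 + 5 = 27.
§5 applies: 27 − 2 = 25.
§6 does not apply.
§8 applies: 25 − 1 = 24.
Level 24 exceeds the maximum of 23; capped at 23.
Final offense level: 23.
Criminal history: 9 prior points → Category Low (8-9).
Level 23 falls in the 16-23 band.
Grid: Level 16-23 × Category Low = 67-75 months.

67-75 months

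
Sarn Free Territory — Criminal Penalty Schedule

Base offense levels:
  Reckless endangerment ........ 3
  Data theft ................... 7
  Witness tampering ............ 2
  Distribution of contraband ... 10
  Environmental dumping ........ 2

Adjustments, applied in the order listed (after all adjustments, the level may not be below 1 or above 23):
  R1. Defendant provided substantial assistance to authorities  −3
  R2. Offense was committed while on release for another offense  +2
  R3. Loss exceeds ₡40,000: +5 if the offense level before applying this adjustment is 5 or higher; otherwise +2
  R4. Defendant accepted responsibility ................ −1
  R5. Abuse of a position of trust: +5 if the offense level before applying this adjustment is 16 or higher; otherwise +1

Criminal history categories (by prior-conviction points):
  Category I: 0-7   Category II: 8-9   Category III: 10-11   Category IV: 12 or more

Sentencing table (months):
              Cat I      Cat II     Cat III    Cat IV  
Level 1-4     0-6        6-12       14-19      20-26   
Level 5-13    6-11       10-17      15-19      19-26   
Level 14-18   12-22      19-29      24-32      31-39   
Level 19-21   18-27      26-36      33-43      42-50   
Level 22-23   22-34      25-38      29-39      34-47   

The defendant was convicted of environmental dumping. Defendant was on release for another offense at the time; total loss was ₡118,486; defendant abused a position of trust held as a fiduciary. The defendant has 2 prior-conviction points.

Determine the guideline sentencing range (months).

6-11 months

Base offense level for environmental dumping: 2.
R1 does not apply.
R2 applies: 2 + 2 = 4.
R3 applies (level before this adjustment is 4 < 5, so +2): 4 + 2 = 6.
R4 does not apply.
R5 applies (level before this adjustment is 6 < 16, so +1): 6 + 1 = 7.
Final offense level: 7.
Criminal history: 2 prior points → Category I (0-7).
Level 7 falls in the 5-13 band.
Grid: Level 5-13 × Category I = 6-11 months.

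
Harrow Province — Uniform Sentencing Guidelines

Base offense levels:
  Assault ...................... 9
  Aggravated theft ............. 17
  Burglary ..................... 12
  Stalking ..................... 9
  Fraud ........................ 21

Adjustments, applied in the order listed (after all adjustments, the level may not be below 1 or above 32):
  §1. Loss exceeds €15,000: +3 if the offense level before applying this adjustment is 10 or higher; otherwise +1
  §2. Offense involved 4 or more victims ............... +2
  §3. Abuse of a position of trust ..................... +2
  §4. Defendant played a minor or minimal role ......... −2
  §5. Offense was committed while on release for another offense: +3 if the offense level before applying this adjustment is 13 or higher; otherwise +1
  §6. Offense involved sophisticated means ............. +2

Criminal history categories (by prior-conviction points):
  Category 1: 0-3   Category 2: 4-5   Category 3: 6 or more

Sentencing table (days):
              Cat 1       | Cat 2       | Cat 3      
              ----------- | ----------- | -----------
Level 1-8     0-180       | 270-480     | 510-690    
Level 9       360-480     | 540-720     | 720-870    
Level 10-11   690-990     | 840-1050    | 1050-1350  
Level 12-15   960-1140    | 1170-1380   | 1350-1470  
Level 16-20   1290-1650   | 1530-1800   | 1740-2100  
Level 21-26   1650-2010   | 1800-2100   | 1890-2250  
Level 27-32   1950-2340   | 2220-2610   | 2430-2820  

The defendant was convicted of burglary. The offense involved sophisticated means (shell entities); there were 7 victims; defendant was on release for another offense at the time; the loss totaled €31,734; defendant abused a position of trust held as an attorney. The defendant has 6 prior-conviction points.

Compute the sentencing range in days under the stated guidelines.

Base offense level for burglary: 12.
§1 applies (level before this adjustment is 12 ≥ 10, so +3): 12 + 3 = 15.
§2 applies: 15 + 2 = 17.
§3 applies: 17 + 2 = 19.
§4 does not apply.
§5 applies (level before this adjustment is 19 ≥ 13, so +3): 19 + 3 = 22.
§6 applies: 22 + 2 = 24.
Final offense level: 24.
Criminal history: 6 prior points → Category 3 (6+).
Level 24 falls in the 21-26 band.
Grid: Level 21-26 × Category 3 = 1890-2250 days.

1890-2250 days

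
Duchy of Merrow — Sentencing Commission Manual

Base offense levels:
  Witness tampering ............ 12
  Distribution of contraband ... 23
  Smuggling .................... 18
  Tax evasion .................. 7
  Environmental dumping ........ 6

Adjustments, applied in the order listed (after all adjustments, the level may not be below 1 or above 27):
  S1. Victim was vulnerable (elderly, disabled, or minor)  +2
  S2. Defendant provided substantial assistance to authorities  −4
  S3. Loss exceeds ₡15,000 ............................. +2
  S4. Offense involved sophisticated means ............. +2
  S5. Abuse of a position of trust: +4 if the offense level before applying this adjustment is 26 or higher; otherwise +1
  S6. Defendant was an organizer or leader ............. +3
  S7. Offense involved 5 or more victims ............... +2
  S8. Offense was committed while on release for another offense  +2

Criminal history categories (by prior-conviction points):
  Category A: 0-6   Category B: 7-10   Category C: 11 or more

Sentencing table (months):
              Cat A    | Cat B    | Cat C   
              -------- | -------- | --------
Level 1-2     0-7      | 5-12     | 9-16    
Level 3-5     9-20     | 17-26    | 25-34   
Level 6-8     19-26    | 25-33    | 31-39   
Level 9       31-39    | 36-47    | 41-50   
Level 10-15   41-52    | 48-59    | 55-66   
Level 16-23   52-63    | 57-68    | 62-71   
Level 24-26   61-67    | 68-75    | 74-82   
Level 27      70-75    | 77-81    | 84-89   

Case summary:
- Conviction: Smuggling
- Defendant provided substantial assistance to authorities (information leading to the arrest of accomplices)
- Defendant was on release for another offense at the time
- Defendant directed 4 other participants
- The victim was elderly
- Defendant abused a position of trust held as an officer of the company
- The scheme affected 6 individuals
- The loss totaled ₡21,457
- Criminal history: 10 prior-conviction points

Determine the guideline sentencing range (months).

68-75 months

Base offense level for smuggling: 18.
S1 applies: 18 + 2 = 20.
S2 applies: 20 − 4 = 16.
S3 applies: 16 + 2 = 18.
S5 applies (level before this adjustment is 18 < 26, so +1): 18 + 1 = 19.
S6 applies: 19 + 3 = 22.
S7 applies: 22 + 2 = 24.
S8 applies: 24 + 2 = 26.
Final offense level: 26.
Criminal history: 10 prior points → Category B (7-10).
Level 26 falls in the 24-26 band.
Grid: Level 24-26 × Category B = 68-75 months.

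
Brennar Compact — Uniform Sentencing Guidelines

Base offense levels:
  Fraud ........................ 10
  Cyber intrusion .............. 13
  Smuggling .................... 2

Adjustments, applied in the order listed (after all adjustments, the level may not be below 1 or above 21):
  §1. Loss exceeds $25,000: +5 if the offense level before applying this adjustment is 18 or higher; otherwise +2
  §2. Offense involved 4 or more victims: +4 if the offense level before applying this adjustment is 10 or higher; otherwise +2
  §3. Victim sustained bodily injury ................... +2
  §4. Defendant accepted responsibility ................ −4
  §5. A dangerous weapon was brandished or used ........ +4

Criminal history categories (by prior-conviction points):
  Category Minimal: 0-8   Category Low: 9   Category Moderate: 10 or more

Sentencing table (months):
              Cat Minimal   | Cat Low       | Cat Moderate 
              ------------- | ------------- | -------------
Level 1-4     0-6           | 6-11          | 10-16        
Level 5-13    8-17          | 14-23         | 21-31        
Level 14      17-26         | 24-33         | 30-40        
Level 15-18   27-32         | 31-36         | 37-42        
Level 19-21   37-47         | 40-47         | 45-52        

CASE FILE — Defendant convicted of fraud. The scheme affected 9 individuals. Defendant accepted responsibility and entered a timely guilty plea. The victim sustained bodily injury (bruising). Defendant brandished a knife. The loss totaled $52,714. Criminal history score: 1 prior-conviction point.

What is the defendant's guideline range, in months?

Base offense level for fraud: 10.
§1 applies (level before this adjustment is 10 < 18, so +2): 10 + 2 = 12.
§2 applies (level before this adjustment is 12 ≥ 10, so +4): 12 + 4 = 16.
§3 applies: 16 + 2 = 18.
§4 applies: 18 − 4 = 14.
§5 applies: 14 + 4 = 18.
Final offense level: 18.
Criminal history: 1 prior point → Category Minimal (0-8).
Level 18 falls in the 15-18 band.
Grid: Level 15-18 × Category Minimal = 27-32 months.

27-32 months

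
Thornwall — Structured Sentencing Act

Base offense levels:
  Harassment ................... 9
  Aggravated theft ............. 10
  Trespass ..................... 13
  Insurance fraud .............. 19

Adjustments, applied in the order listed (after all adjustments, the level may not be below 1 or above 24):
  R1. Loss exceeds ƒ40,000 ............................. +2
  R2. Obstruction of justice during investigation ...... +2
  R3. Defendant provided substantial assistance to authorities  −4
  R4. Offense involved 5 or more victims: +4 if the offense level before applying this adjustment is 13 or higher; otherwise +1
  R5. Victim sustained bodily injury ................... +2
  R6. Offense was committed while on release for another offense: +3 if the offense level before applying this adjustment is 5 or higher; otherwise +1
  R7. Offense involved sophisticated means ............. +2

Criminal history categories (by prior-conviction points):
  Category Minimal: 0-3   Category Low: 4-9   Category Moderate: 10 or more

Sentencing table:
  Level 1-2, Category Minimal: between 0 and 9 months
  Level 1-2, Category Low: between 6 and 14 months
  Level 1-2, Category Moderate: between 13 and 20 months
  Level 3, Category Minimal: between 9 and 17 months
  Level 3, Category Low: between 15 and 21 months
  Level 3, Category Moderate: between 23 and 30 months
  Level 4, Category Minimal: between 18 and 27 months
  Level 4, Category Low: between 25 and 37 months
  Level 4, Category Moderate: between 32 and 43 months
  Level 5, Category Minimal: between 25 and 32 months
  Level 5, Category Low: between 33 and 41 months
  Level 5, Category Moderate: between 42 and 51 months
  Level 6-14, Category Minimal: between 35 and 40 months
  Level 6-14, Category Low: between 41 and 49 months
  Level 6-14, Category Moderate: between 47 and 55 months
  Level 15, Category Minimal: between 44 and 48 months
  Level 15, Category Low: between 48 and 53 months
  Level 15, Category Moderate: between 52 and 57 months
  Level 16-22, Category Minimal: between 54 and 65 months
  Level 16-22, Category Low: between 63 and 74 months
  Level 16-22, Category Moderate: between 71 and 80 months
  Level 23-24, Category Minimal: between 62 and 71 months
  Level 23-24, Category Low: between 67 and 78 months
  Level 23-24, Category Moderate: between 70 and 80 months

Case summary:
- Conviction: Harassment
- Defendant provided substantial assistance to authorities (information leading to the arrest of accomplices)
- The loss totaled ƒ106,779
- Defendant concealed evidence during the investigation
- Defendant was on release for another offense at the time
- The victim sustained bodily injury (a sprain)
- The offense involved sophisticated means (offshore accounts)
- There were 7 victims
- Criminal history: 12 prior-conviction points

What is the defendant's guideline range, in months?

Base offense level for harassment: 9.
R1 applies: 9 + 2 = 11.
R2 applies: 11 + 2 = 13.
R3 applies: 13 − 4 = 9.
R4 applies (level before this adjustment is 9 < 13, so +1): 9 + 1 = 10.
R5 applies: 10 + 2 = 12.
R6 applies (level before this adjustment is 12 ≥ 5, so +3): 12 + 3 = 15.
R7 applies: 15 + 2 = 17.
Final offense level: 17.
Criminal history: 12 prior points → Category Moderate (10+).
Level 17 falls in the 16-22 band.
Grid: Level 16-22 × Category Moderate = 71-80 months.

71-80 months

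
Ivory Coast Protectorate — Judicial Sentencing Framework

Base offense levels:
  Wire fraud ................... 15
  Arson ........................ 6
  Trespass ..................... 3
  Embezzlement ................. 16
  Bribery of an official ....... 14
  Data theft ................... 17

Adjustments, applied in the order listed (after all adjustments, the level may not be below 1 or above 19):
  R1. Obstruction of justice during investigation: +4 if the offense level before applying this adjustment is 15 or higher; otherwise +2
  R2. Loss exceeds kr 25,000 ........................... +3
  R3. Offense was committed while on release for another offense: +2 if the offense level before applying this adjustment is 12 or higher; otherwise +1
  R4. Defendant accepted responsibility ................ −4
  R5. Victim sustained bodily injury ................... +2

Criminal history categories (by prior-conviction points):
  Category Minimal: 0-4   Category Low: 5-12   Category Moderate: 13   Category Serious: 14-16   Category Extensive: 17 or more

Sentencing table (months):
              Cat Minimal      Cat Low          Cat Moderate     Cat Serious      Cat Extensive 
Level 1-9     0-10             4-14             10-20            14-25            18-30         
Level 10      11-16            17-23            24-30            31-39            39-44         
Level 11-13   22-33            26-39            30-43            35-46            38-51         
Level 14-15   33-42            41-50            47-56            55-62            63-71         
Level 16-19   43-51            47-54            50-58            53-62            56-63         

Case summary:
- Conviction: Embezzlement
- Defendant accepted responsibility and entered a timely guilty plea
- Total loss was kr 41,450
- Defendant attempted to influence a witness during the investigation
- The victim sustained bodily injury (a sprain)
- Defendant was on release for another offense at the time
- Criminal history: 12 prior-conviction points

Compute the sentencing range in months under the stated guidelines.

Base offense level for embezzlement: 16.
R1 applies (level before this adjustment is 16 ≥ 15, so +4): 16 + 4 = 20.
R2 applies: 20 + 3 = 23.
R3 applies (level before this adjustment is 23 ≥ 12, so +2): 23 + 2 = 25.
R4 applies: 25 − 4 = 21.
R5 applies: 21 + 2 = 23.
Level 23 exceeds the maximum of 19; capped at 19.
Final offense level: 19.
Criminal history: 12 prior points → Category Low (5-12).
Level 19 falls in the 16-19 band.
Grid: Level 16-19 × Category Low = 47-54 months.

47-54 months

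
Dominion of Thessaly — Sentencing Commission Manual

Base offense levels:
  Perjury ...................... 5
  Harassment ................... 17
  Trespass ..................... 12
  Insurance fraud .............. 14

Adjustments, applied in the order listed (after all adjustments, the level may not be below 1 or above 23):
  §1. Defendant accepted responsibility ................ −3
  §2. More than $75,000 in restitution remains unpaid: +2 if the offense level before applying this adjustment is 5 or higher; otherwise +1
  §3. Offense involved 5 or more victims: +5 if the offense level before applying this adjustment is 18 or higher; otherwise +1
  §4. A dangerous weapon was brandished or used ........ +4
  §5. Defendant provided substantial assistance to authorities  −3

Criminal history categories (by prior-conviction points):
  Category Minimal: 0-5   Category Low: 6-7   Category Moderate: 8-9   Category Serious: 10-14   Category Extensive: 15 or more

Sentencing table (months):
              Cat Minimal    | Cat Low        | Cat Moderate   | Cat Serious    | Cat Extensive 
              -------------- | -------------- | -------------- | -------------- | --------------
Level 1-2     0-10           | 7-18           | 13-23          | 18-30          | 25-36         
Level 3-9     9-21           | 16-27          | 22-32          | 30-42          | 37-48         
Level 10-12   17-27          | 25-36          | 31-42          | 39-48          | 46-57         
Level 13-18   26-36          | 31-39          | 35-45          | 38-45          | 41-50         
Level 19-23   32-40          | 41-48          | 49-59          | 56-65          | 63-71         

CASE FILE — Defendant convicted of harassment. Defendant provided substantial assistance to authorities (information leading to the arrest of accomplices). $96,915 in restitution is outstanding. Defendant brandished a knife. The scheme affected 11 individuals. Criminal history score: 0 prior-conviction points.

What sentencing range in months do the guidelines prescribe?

Base offense level for harassment: 17.
§1 does not apply.
§2 applies (level before this adjustment is 17 ≥ 5, so +2): 17 + 2 = 19.
§3 applies (level before this adjustment is 19 ≥ 18, so +5): 19 + 5 = 24.
§4 applies: 24 + 4 = 28.
§5 applies: 28 − 3 = 25.
Level 25 exceeds the maximum of 23; capped at 23.
Final offense level: 23.
Criminal history: 0 prior points → Category Minimal (0-5).
Level 23 falls in the 19-23 band.
Grid: Level 19-23 × Category Minimal = 32-40 months.

32-40 months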